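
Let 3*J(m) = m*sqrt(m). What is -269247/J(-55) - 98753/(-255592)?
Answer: 98753/255592 - 73431*I*sqrt(55)/275 ≈ 0.38637 - 1980.3*I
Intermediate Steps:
J(m) = m**(3/2)/3 (J(m) = (m*sqrt(m))/3 = m**(3/2)/3)
-269247/J(-55) - 98753/(-255592) = -269247*3*I*sqrt(55)/3025 - 98753/(-255592) = -269247*3*I*sqrt(55)/3025 - 98753*(-1/255592) = -269247*3*I*sqrt(55)/3025 + 98753/255592 = -73431*I*sqrt(55)/275 + 98753/255592 = 98753/255592 - 73431*I*sqrt(55)/275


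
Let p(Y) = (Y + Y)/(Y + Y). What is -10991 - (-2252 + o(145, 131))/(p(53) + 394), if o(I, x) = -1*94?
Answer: -4339099/395 ≈ -10985.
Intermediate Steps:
p(Y) = 1 (p(Y) = (2*Y)/((2*Y)) = (2*Y)*(1/(2*Y)) = 1)
o(I, x) = -94
-10991 - (-2252 + o(145, 131))/(p(53) + 394) = -10991 - (-2252 - 94)/(1 + 394) = -10991 - (-2346)/395 = -10991 - 1*(-2346/395) = -10991 + 2346/395 = -4339099/395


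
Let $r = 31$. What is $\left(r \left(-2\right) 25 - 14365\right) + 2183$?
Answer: $-13732$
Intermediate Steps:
$\left(r \left(-2\right) 25 - 14365\right) + 2183 = \left(31 \left(-2\right) 25 - 14365\right) + 2183 = \left(\left(-62\right) 25 - 14365\right) + 2183 = \left(-1550 - 14365\right) + 2183 = -15915 + 2183 = -13732$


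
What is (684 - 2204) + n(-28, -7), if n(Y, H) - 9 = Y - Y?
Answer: -1511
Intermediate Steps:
n(Y, H) = 9 (n(Y, H) = 9 + (Y - Y) = 9 + 0 = 9)
(684 - 2204) + n(-28, -7) = (684 - 2204) + 9 = -1520 + 9 = -1511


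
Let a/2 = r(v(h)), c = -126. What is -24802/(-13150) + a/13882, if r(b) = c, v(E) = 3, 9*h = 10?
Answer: 85246891/45637075 ≈ 1.8679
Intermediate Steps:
h = 10/9 (h = (⅑)*10 = 10/9 ≈ 1.1111)
r(b) = -126
a = -252 (a = 2*(-126) = -252)
-24802/(-13150) + a/13882 = -24802/(-13150) - 252/13882 = -24802*(-1/13150) - 252*1/13882 = 12401/6575 - 126/6941 = 85246891/45637075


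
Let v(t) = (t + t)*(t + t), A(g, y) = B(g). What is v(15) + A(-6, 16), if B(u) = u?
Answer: 894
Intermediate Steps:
A(g, y) = g
v(t) = 4*t² (v(t) = (2*t)*(2*t) = 4*t²)
v(15) + A(-6, 16) = 4*15² - 6 = 4*225 - 6 = 900 - 6 = 894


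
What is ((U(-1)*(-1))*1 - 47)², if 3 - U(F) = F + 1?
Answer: 2500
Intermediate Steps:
U(F) = 2 - F (U(F) = 3 - (F + 1) = 3 - (1 + F) = 3 + (-1 - F) = 2 - F)
((U(-1)*(-1))*1 - 47)² = (((2 - 1*(-1))*(-1))*1 - 47)² = (((2 + 1)*(-1))*1 - 47)² = ((3*(-1))*1 - 47)² = (-3*1 - 47)² = (-3 - 47)² = (-50)² = 2500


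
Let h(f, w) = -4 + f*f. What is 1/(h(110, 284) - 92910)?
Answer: -1/80814 ≈ -1.2374e-5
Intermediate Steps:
h(f, w) = -4 + f²
1/(h(110, 284) - 92910) = 1/((-4 + 110²) - 92910) = 1/((-4 + 12100) - 92910) = 1/(12096 - 92910) = 1/(-80814) = -1/80814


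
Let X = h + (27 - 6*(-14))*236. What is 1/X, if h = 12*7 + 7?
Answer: 1/26287 ≈ 3.8042e-5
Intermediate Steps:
h = 91 (h = 84 + 7 = 91)
X = 26287 (X = 91 + (27 - 6*(-14))*236 = 91 + (27 + 84)*236 = 91 + 111*236 = 91 + 26196 = 26287)
1/X = 1/26287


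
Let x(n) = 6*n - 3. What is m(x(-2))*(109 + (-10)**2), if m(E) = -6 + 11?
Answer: 1045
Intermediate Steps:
x(n) = -3 + 6*n
m(E) = 5
m(x(-2))*(109 + (-10)**2) = 5*(109 + (-10)**2) = 5*(109 + 100) = 5*209 = 1045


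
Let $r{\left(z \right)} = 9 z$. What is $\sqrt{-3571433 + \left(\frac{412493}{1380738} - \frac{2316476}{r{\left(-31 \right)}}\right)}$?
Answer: $\frac{i \sqrt{6527961743248947822202}}{42802878} \approx 1887.6 i$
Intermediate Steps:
$\sqrt{-3571433 + \left(\frac{412493}{1380738} - \frac{2316476}{r{\left(-31 \right)}}\right)} = \sqrt{-3571433 + \left(\frac{412493}{1380738} - \frac{2316476}{9 \left(-31\right)}\right)} = \sqrt{-3571433 + \left(412493 \cdot \frac{1}{1380738} - \frac{2316476}{-279}\right)} = \sqrt{-3571433 + \left(\frac{412493}{1380738} - - \frac{2316476}{279}\right)} = \sqrt{-3571433 + \left(\frac{412493}{1380738} + \frac{2316476}{279}\right)} = \sqrt{-3571433 + \frac{1066187174945}{128408634}} = \sqrt{- \frac{457536645777577}{128408634}} = \frac{i \sqrt{6527961743248947822202}}{42802878}$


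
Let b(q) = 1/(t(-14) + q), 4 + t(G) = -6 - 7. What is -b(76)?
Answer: -1/59 ≈ -0.016949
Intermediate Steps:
t(G) = -17 (t(G) = -4 + (-6 - 7) = -4 - 13 = -17)
b(q) = 1/(-17 + q)
-b(76) = -1/(-17 + 76) = -1/59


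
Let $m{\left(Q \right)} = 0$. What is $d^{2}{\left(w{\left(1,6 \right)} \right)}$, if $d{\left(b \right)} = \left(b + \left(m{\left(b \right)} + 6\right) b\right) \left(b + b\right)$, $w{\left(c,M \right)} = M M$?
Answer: $329204736$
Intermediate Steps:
$w{\left(c,M \right)} = M^{2}$
$d{\left(b \right)} = 14 b^{2}$ ($d{\left(b \right)} = \left(b + \left(0 + 6\right) b\right) \left(b + b\right) = \left(b + 6 b\right) 2 b = 7 b 2 b = 14 b^{2}$)
$d^{2}{\left(w{\left(1,6 \right)} \right)} = \left(14 \left(6^{2}\right)^{2}\right)^{2} = \left(14 \cdot 36^{2}\right)^{2} = \left(14 \cdot 1296\right)^{2} = 18144^{2} = 329204736$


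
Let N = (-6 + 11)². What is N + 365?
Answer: 390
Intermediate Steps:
N = 25 (N = 5² = 25)
N + 365 = 25 + 365 = 390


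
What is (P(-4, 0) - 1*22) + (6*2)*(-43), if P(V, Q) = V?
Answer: -542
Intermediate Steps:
(P(-4, 0) - 1*22) + (6*2)*(-43) = (-4 - 1*22) + (6*2)*(-43) = (-4 - 22) + 12*(-43) = -26 - 516 = -542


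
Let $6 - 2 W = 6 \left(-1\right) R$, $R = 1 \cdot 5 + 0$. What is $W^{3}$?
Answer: $5832$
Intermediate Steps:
$R = 5$ ($R = 5 + 0 = 5$)
$W = 18$ ($W = 3 - \frac{6 \left(-1\right) 5}{2} = 3 - \frac{\left(-6\right) 5}{2} = 3 - -15 = 3 + 15 = 18$)
$W^{3} = 18^{3} = 5832$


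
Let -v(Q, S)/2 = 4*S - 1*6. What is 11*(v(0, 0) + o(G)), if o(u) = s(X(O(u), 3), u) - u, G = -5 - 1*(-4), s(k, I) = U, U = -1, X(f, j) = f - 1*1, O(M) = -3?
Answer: 132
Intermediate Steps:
X(f, j) = -1 + f (X(f, j) = f - 1 = -1 + f)
s(k, I) = -1
G = -1 (G = -5 + 4 = -1)
o(u) = -1 - u
v(Q, S) = 12 - 8*S (v(Q, S) = -2*(4*S - 1*6) = -2*(4*S - 6) = -2*(-6 + 4*S) = 12 - 8*S)
11*(v(0, 0) + o(G)) = 11*((12 - 8*0) + (-1 - 1*(-1))) = 11*((12 + 0) + (-1 + 1)) = 11*(12 + 0) = 11*12 = 132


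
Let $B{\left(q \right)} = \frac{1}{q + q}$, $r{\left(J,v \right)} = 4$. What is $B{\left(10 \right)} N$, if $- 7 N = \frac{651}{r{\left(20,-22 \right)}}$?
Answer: $- \frac{93}{80} \approx -1.1625$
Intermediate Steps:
$B{\left(q \right)} = \frac{1}{2 q}$
$N = - \frac{93}{4}$ ($N = - \frac{651 \cdot \frac{1}{4}}{7} = \left(- \frac{1}{7}\right) \frac{651}{4} = - \frac{93}{4} \approx -23.25$)
$B{\left(10 \right)} N = \frac{1}{2 \cdot 10} \left(- \frac{93}{4}\right) = \frac{1}{2} \cdot \frac{1}{10} \left(- \frac{93}{4}\right) = \frac{1}{20} \left(- \frac{93}{4}\right) = - \frac{93}{80}$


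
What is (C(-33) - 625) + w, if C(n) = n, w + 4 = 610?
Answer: -52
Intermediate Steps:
w = 606 (w = -4 + 610 = 606)
(C(-33) - 625) + w = (-33 - 625) + 606 = -658 + 606 = -52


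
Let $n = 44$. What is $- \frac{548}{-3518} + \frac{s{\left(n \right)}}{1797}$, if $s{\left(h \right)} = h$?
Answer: $\frac{569774}{3160923} \approx 0.18026$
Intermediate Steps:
$- \frac{548}{-3518} + \frac{s{\left(n \right)}}{1797} = - \frac{548}{-3518} + \frac{44}{1797} = \left(-548\right) \left(- \frac{1}{3518}\right) + 44 \cdot \frac{1}{1797} = \frac{274}{1759} + \frac{44}{1797} = \frac{569774}{3160923}$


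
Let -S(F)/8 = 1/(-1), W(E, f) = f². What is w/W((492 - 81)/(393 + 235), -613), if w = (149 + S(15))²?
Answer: 24649/375769 ≈ 0.065596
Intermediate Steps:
S(F) = 8 (S(F) = -8/(-1) = -8*(-1) = 8)
w = 24649 (w = (149 + 8)² = 157² = 24649)
w/W((492 - 81)/(393 + 235), -613) = 24649/((-613)²) = 24649/375769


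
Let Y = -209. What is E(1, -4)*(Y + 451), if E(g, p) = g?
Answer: 242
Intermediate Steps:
E(1, -4)*(Y + 451) = 1*(-209 + 451) = 1*242 = 242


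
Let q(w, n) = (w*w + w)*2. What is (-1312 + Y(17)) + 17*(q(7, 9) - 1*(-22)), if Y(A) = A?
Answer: 983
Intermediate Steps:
q(w, n) = 2*w + 2*w² (q(w, n) = (w² + w)*2 = (w + w²)*2 = 2*w + 2*w²)
(-1312 + Y(17)) + 17*(q(7, 9) - 1*(-22)) = (-1312 + 17) + 17*(2*7*(1 + 7) - 1*(-22)) = -1295 + 17*(2*7*8 + 22) = -1295 + 17*(112 + 22) = -1295 + 17*134 = -1295 + 2278 = 983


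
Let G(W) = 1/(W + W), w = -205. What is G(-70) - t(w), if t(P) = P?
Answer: 28699/140 ≈ 204.99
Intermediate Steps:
G(W) = 1/(2*W)
G(-70) - t(w) = (1/2)/(-70) - 1*(-205) = (1/2)*(-1/70) + 205 = -1/140 + 205 = 28699/140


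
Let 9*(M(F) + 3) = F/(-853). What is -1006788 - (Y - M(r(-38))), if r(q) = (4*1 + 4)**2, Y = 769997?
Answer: -13640401540/7677 ≈ -1.7768e+6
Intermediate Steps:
r(q) = 64 (r(q) = (4 + 4)**2 = 8**2 = 64)
M(F) = -3 - F/7677 (M(F) = -3 + (F/(-853))/9 = -3 + (F*(-1/853))/9 = -3 + (-F/853)/9 = -3 - F/7677)
-1006788 - (Y - M(r(-38))) = -1006788 - (769997 - (-3 - 1/7677*64)) = -1006788 - (769997 - (-3 - 64/7677)) = -1006788 - (769997 - 1*(-23095/7677)) = -1006788 - (769997 + 23095/7677) = -1006788 - 1*5911290064/7677 = -1006788 - 5911290064/7677 = -13640401540/7677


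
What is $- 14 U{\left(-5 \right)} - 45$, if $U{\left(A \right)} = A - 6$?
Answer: $109$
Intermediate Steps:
$U{\left(A \right)} = -6 + A$ ($U{\left(A \right)} = A - 6 = -6 + A$)
$- 14 U{\left(-5 \right)} - 45 = - 14 \left(-6 - 5\right) - 45 = \left(-14\right) \left(-11\right) - 45 = 154 - 45 = 109$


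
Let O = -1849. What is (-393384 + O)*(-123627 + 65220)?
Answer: 23084373831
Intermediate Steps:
(-393384 + O)*(-123627 + 65220) = (-393384 - 1849)*(-123627 + 65220) = -395233*(-58407) = 23084373831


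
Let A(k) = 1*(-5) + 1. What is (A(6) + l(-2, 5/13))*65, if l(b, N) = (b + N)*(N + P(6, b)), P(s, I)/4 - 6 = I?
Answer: -25745/13 ≈ -1980.4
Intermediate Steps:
P(s, I) = 24 + 4*I
l(b, N) = (N + b)*(24 + N + 4*b) (l(b, N) = (b + N)*(N + (24 + 4*b)) = (N + b)*(24 + N + 4*b))
A(k) = -4 (A(k) = -5 + 1 = -4)
(A(6) + l(-2, 5/13))*65 = (-4 + ((5/13)**2 + (5/13)*(-2) + 4*(5/13)*(6 - 2) + 4*(-2)*(6 - 2)))*65 = (-4 + ((5*(1/13))**2 + (5*(1/13))*(-2) + 4*(5*(1/13))*4 + 4*(-2)*4))*65 = (-4 + ((5/13)**2 + (5/13)*(-2) + 4*(5/13)*4 - 32))*65 = (-4 + (25/169 - 10/13 + 80/13 - 32))*65 = (-4 - 4473/169)*65 = -5149/169*65 = -25745/13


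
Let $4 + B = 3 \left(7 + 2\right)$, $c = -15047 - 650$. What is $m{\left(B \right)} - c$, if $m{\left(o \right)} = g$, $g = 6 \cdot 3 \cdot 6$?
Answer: $15805$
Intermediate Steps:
$c = -15697$ ($c = -15047 - 650 = -15697$)
$B = 23$ ($B = -4 + 3 \left(7 + 2\right) = -4 + 3 \cdot 9 = -4 + 27 = 23$)
$g = 108$ ($g = 18 \cdot 6 = 108$)
$m{\left(o \right)} = 108$
$m{\left(B \right)} - c = 108 - -15697 = 108 + 15697 = 15805$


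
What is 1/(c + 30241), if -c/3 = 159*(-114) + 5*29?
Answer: 1/84184 ≈ 1.1879e-5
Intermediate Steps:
c = 53943 (c = -3*(159*(-114) + 5*29) = -3*(-18126 + 145) = -3*(-17981) = 53943)
1/(c + 30241) = 1/(53943 + 30241) = 1/84184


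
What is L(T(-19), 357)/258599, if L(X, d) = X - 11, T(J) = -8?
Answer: -19/258599 ≈ -7.3473e-5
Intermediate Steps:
L(X, d) = -11 + X
L(T(-19), 357)/258599 = (-11 - 8)/258599 = -19*1/258599 = -19/258599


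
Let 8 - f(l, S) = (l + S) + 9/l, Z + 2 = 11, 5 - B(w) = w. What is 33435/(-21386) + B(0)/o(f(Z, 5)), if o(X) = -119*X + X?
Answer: -6877595/4416209 ≈ -1.5574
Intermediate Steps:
B(w) = 5 - w
Z = 9 (Z = -2 + 11 = 9)
f(l, S) = 8 - S - l - 9/l (f(l, S) = 8 - ((l + S) + 9/l) = 8 - ((S + l) + 9/l) = 8 - (S + l + 9/l) = 8 + (-S - l - 9/l) = 8 - S - l - 9/l)
o(X) = -118*X
33435/(-21386) + B(0)/o(f(Z, 5)) = 33435/(-21386) + (5 - 1*0)/((-118*(8 - 1*5 - 1*9 - 9/9))) = 33435*(-1/21386) + (5 + 0)/((-118*(8 - 5 - 9 - 9*⅑))) = -33435/21386 + 5/((-118*(8 - 5 - 9 - 1))) = -33435/21386 + 5/((-118*(-7))) = -33435/21386 + 5/826 = -6877595/4416209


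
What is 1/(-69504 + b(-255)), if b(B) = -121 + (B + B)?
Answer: -1/70135 ≈ -1.4258e-5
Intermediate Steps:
b(B) = -121 + 2*B
1/(-69504 + b(-255)) = 1/(-69504 + (-121 + 2*(-255))) = 1/(-69504 + (-121 - 510)) = 1/(-69504 - 631) = 1/(-70135) = -1/70135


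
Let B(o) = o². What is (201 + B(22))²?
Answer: 469225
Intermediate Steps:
(201 + B(22))² = (201 + 22²)² = (201 + 484)² = 685² = 469225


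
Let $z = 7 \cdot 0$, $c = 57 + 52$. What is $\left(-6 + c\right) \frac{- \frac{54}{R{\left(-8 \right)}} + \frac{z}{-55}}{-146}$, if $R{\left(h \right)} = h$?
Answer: $- \frac{2781}{584} \approx -4.762$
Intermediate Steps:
$c = 109$
$z = 0$
$\left(-6 + c\right) \frac{- \frac{54}{R{\left(-8 \right)}} + \frac{z}{-55}}{-146} = \left(-6 + 109\right) \frac{- \frac{54}{-8} + \frac{0}{-55}}{-146} = 103 \left(\left(-54\right) \left(- \frac{1}{8}\right) + 0 \left(- \frac{1}{55}\right)\right) \left(- \frac{1}{146}\right) = 103 \left(\frac{27}{4} + 0\right) \left(- \frac{1}{146}\right) = 103 \cdot \frac{27}{4} \left(- \frac{1}{146}\right) = 103 \left(- \frac{27}{584}\right) = - \frac{2781}{584}$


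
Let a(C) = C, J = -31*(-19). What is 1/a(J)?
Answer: 1/589 ≈ 0.0016978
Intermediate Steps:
J = 589
1/a(J) = 1/589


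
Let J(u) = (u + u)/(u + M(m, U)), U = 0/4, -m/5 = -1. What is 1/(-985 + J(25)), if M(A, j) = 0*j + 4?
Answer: -29/28515 ≈ -0.0010170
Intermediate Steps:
m = 5 (m = -5*(-1) = 5)
U = 0 (U = 0*(¼) = 0)
M(A, j) = 4 (M(A, j) = 0 + 4 = 4)
J(u) = 2*u/(4 + u) (J(u) = (u + u)/(u + 4) = (2*u)/(4 + u) = 2*u/(4 + u))
1/(-985 + J(25)) = 1/(-985 + 2*25/(4 + 25)) = 1/(-985 + 2*25/29) = 1/(-985 + 2*25*(1/29)) = 1/(-985 + 50/29) = 1/(-28515/29) = -29/28515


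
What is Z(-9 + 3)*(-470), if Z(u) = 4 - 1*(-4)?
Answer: -3760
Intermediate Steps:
Z(u) = 8 (Z(u) = 4 + 4 = 8)
Z(-9 + 3)*(-470) = 8*(-470) = -3760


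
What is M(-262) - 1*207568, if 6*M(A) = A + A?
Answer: -622966/3 ≈ -2.0766e+5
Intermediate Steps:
M(A) = A/3 (M(A) = (A + A)/6 = (2*A)/6 = A/3)
M(-262) - 1*207568 = (⅓)*(-262) - 1*207568 = -262/3 - 207568 = -622966/3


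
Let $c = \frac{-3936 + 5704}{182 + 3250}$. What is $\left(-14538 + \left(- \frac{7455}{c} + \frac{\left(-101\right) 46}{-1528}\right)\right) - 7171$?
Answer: $- \frac{469872461}{12988} \approx -36177.0$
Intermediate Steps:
$c = \frac{17}{33}$ ($c = \frac{1768}{3432} = 1768 \cdot \frac{1}{3432} = \frac{17}{33} \approx 0.51515$)
$\left(-14538 + \left(- \frac{7455}{c} + \frac{\left(-101\right) 46}{-1528}\right)\right) - 7171 = \left(-14538 - \left(\frac{246015}{17} - \frac{\left(-101\right) 46}{-1528}\right)\right) - 7171 = \left(-14538 - \frac{187915969}{12988}\right) - 7171 = - \frac{376735513}{12988} - 7171 = - \frac{469872461}{12988}$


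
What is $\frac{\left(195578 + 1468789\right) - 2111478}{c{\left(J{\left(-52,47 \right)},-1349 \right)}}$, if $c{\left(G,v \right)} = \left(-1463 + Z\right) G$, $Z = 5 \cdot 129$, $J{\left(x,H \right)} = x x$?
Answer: $\frac{447111}{2211872} \approx 0.20214$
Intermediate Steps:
$J{\left(x,H \right)} = x^{2}$
$Z = 645$
$c{\left(G,v \right)} = - 818 G$ ($c{\left(G,v \right)} = \left(-1463 + 645\right) G = - 818 G$)
$\frac{\left(195578 + 1468789\right) - 2111478}{c{\left(J{\left(-52,47 \right)},-1349 \right)}} = \frac{\left(195578 + 1468789\right) - 2111478}{\left(-818\right) \left(-52\right)^{2}} = \frac{1664367 - 2111478}{\left(-818\right) 2704} = - \frac{447111}{-2211872} = \left(-447111\right) \left(- \frac{1}{2211872}\right) = \frac{447111}{2211872}$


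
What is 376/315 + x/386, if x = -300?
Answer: 25318/60795 ≈ 0.41645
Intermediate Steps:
376/315 + x/386 = 376/315 - 300/386 = 376*(1/315) - 300*1/386 = 376/315 - 150/193 = 25318/60795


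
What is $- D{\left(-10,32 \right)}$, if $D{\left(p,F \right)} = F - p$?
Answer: $-42$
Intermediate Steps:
$- D{\left(-10,32 \right)} = - (32 - -10) = - (32 + 10) = \left(-1\right) 42 = -42$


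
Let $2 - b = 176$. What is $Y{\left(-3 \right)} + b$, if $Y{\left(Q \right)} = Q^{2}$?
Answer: $-165$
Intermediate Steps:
$b = -174$ ($b = 2 - 176 = -174$)
$Y{\left(-3 \right)} + b = \left(-3\right)^{2} - 174 = 9 - 174 = -165$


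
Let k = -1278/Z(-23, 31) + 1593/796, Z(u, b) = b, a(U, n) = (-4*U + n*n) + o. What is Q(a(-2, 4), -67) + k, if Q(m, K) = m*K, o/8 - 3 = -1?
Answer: -67099585/24676 ≈ -2719.2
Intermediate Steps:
o = 16 (o = 24 + 8*(-1) = 24 - 8 = 16)
a(U, n) = 16 + n**2 - 4*U (a(U, n) = (-4*U + n*n) + 16 = (-4*U + n**2) + 16 = (n**2 - 4*U) + 16 = 16 + n**2 - 4*U)
Q(m, K) = K*m
k = -967905/24676 (k = -1278/31 + 1593/796 = -967905/24676 ≈ -39.225)
Q(a(-2, 4), -67) + k = -67*(16 + 4**2 - 4*(-2)) - 967905/24676 = -67*(16 + 16 + 8) - 967905/24676 = -67*40 - 967905/24676 = -2680 - 967905/24676 = -67099585/24676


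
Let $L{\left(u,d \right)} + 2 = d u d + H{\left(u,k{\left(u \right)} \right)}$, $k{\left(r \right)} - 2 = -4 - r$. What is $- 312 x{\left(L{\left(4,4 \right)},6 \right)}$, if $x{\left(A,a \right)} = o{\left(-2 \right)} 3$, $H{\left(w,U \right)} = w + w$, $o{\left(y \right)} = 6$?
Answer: $-5616$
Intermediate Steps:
$k{\left(r \right)} = -2 - r$ ($k{\left(r \right)} = 2 - \left(4 + r\right) = -2 - r$)
$H{\left(w,U \right)} = 2 w$
$L{\left(u,d \right)} = -2 + 2 u + u d^{2}$ ($L{\left(u,d \right)} = -2 + \left(d u d + 2 u\right) = -2 + \left(u d^{2} + 2 u\right) = -2 + \left(2 u + u d^{2}\right) = -2 + 2 u + u d^{2}$)
$x{\left(A,a \right)} = 18$ ($x{\left(A,a \right)} = 6 \cdot 3 = 18$)
$- 312 x{\left(L{\left(4,4 \right)},6 \right)} = \left(-312\right) 18 = -5616$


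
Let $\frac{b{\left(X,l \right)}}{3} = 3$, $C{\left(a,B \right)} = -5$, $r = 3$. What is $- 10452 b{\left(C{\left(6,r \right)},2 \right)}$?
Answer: $-94068$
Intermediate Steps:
$b{\left(X,l \right)} = 9$ ($b{\left(X,l \right)} = 3 \cdot 3 = 9$)
$- 10452 b{\left(C{\left(6,r \right)},2 \right)} = \left(-10452\right) 9 = -94068$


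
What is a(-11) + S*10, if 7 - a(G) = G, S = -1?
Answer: 8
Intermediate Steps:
a(G) = 7 - G
a(-11) + S*10 = (7 - 1*(-11)) - 1*10 = (7 + 11) - 10 = 18 - 10 = 8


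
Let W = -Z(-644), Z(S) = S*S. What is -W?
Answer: 414736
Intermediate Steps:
Z(S) = S²
W = -414736 (W = -1*(-644)² = -1*414736 = -414736)
-W = -1*(-414736) = 414736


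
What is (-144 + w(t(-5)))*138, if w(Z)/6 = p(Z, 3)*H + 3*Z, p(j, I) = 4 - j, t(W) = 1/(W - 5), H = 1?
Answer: -83628/5 ≈ -16726.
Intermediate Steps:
t(W) = 1/(-5 + W)
w(Z) = 24 + 12*Z (w(Z) = 6*((4 - Z)*1 + 3*Z) = 6*((4 - Z) + 3*Z) = 6*(4 + 2*Z) = 24 + 12*Z)
(-144 + w(t(-5)))*138 = (-144 + (24 + 12/(-5 - 5)))*138 = (-144 + (24 + 12/(-10)))*138 = (-144 + (24 + 12*(-⅒)))*138 = (-144 + (24 - 6/5))*138 = (-144 + 114/5)*138 = -606/5*138 = -83628/5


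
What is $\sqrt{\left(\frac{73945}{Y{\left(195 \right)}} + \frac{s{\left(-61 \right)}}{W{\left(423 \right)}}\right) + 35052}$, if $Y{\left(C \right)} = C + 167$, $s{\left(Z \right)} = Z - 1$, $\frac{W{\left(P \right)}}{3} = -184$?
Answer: $\frac{\sqrt{21996472717437}}{24978} \approx 187.77$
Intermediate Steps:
$W{\left(P \right)} = -552$ ($W{\left(P \right)} = 3 \left(-184\right) = -552$)
$s{\left(Z \right)} = -1 + Z$
$Y{\left(C \right)} = 167 + C$
$\sqrt{\left(\frac{73945}{Y{\left(195 \right)}} + \frac{s{\left(-61 \right)}}{W{\left(423 \right)}}\right) + 35052} = \sqrt{\left(\frac{73945}{167 + 195} + \frac{-1 - 61}{-552}\right) + 35052} = \sqrt{\left(\frac{73945}{362} - - \frac{31}{276}\right) + 35052} = \sqrt{\left(73945 \cdot \frac{1}{362} + \frac{31}{276}\right) + 35052} = \sqrt{\left(\frac{73945}{362} + \frac{31}{276}\right) + 35052} = \sqrt{\frac{10210021}{49956} + 35052} = \sqrt{\frac{1761267733}{49956}} = \frac{\sqrt{21996472717437}}{24978}$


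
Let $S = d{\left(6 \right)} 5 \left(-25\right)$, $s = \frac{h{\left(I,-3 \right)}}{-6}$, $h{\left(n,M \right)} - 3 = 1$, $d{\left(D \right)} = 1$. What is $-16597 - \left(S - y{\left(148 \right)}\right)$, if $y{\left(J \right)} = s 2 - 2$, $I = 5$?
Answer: $- \frac{49426}{3} \approx -16475.0$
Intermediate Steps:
$h{\left(n,M \right)} = 4$ ($h{\left(n,M \right)} = 3 + 1 = 4$)
$s = - \frac{2}{3}$ ($s = \frac{4}{-6} = 4 \left(- \frac{1}{6}\right) = - \frac{2}{3} \approx -0.66667$)
$S = -125$ ($S = 1 \cdot 5 \left(-25\right) = 5 \left(-25\right) = -125$)
$y{\left(J \right)} = - \frac{10}{3}$ ($y{\left(J \right)} = \left(- \frac{2}{3}\right) 2 - 2 = - \frac{4}{3} - 2 = - \frac{10}{3}$)
$-16597 - \left(S - y{\left(148 \right)}\right) = -16597 - \left(-125 - - \frac{10}{3}\right) = -16597 - \left(-125 + \frac{10}{3}\right) = -16597 - - \frac{365}{3} = -16597 + \frac{365}{3} = - \frac{49426}{3}$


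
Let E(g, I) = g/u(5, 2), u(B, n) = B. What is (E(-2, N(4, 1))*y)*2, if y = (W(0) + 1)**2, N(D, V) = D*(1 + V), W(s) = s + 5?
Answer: -144/5 ≈ -28.800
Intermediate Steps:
W(s) = 5 + s
E(g, I) = g/5
y = 36 (y = ((5 + 0) + 1)**2 = (5 + 1)**2 = 6**2 = 36)
(E(-2, N(4, 1))*y)*2 = (((1/5)*(-2))*36)*2 = -2/5*36*2 = -72/5*2 = -144/5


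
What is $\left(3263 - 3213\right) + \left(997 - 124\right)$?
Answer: $923$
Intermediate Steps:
$\left(3263 - 3213\right) + \left(997 - 124\right) = 50 + \left(997 - 124\right) = 50 + 873 = 923$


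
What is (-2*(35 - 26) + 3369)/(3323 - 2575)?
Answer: 3351/748 ≈ 4.4799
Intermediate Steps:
(-2*(35 - 26) + 3369)/(3323 - 2575) = (-2*9 + 3369)/748 = (-18 + 3369)*(1/748) = 3351*(1/748) = 3351/748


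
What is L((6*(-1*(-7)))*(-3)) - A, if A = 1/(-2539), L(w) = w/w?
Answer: 2540/2539 ≈ 1.0004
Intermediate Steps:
L(w) = 1
A = -1/2539 ≈ -0.00039386
L((6*(-1*(-7)))*(-3)) - A = 1 - 1*(-1/2539) = 1 + 1/2539 = 2540/2539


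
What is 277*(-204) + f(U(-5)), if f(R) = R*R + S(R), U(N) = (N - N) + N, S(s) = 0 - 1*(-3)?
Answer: -56480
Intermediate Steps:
S(s) = 3 (S(s) = 0 + 3 = 3)
U(N) = N (U(N) = 0 + N = N)
f(R) = 3 + R**2 (f(R) = R*R + 3 = R**2 + 3 = 3 + R**2)
277*(-204) + f(U(-5)) = 277*(-204) + (3 + (-5)**2) = -56508 + (3 + 25) = -56508 + 28 = -56480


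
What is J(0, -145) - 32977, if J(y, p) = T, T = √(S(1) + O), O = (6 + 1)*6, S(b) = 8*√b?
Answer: -32977 + 5*√2 ≈ -32970.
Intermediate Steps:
O = 42 (O = 7*6 = 42)
T = 5*√2 (T = √(8*√1 + 42) = √(8*1 + 42) = √(8 + 42) = √50 = 5*√2 ≈ 7.0711)
J(y, p) = 5*√2
J(0, -145) - 32977 = 5*√2 - 32977 = -32977 + 5*√2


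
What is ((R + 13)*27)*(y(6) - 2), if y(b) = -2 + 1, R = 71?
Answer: -6804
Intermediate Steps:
y(b) = -1
((R + 13)*27)*(y(6) - 2) = ((71 + 13)*27)*(-1 - 2) = (84*27)*(-3) = 2268*(-3) = -6804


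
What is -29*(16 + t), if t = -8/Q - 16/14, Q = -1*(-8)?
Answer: -2813/7 ≈ -401.86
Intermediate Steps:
Q = 8
t = -15/7 (t = -8/8 - 16/14 = -8*1/8 - 16*1/14 = -1 - 8/7 = -15/7 ≈ -2.1429)
-29*(16 + t) = -29*(16 - 15/7) = -29*97/7 = -2813/7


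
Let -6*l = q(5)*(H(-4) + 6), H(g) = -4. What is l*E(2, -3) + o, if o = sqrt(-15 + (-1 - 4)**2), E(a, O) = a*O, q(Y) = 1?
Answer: 2 + sqrt(10) ≈ 5.1623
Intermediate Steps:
E(a, O) = O*a
o = sqrt(10) (o = sqrt(-15 + (-5)**2) = sqrt(-15 + 25) = sqrt(10) ≈ 3.1623)
l = -1/3 (l = -(-4 + 6)/6 = -2/6 = -1/6*2 = -1/3 ≈ -0.33333)
l*E(2, -3) + o = -(-1)*2 + sqrt(10) = -1/3*(-6) + sqrt(10) = 2 + sqrt(10)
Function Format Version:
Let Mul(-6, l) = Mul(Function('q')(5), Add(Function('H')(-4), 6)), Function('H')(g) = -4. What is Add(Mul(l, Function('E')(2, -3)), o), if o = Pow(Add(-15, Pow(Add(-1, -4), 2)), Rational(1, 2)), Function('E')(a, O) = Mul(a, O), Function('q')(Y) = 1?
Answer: Add(2, Pow(10, Rational(1, 2))) ≈ 5.1623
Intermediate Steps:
Function('E')(a, O) = Mul(O, a)
o = Pow(10, Rational(1, 2)) (o = Pow(Add(-15, Pow(-5, 2)), Rational(1, 2)) = Pow(Add(-15, 25), Rational(1, 2)) = Pow(10, Rational(1, 2)) ≈ 3.1623)
l = Rational(-1, 3) (l = Mul(Rational(-1, 6), Mul(1, Add(-4, 6))) = Mul(Rational(-1, 6), Mul(1, 2)) = Mul(Rational(-1, 6), 2) = Rational(-1, 3) ≈ -0.33333)
Add(Mul(l, Function('E')(2, -3)), o) = Add(Mul(Rational(-1, 3), Mul(-3, 2)), Pow(10, Rational(1, 2))) = Add(Mul(Rational(-1, 3), -6), Pow(10, Rational(1, 2))) = Add(2, Pow(10, Rational(1, 2)))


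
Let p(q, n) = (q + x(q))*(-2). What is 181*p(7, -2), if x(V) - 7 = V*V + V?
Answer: -25340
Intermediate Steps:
x(V) = 7 + V + V² (x(V) = 7 + (V*V + V) = 7 + (V² + V) = 7 + (V + V²) = 7 + V + V²)
p(q, n) = -14 - 4*q - 2*q² (p(q, n) = (q + (7 + q + q²))*(-2) = (7 + q² + 2*q)*(-2) = -14 - 4*q - 2*q²)
181*p(7, -2) = 181*(-14 - 4*7 - 2*7²) = 181*(-14 - 28 - 2*49) = 181*(-14 - 28 - 98) = 181*(-140) = -25340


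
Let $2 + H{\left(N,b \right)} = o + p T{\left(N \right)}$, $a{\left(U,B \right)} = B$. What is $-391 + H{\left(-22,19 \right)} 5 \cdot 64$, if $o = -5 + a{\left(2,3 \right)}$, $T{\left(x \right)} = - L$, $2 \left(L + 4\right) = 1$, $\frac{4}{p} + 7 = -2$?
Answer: $- \frac{19519}{9} \approx -2168.8$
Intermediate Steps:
$p = - \frac{4}{9}$ ($p = \frac{4}{-7 - 2} = \frac{4}{-9} = 4 \left(- \frac{1}{9}\right) = - \frac{4}{9} \approx -0.44444$)
$L = - \frac{7}{2}$ ($L = -4 + \frac{1}{2} \cdot 1 = -4 + \frac{1}{2} = - \frac{7}{2} \approx -3.5$)
$T{\left(x \right)} = \frac{7}{2}$ ($T{\left(x \right)} = \left(-1\right) \left(- \frac{7}{2}\right) = \frac{7}{2}$)
$o = -2$ ($o = -5 + 3 = -2$)
$H{\left(N,b \right)} = - \frac{50}{9}$ ($H{\left(N,b \right)} = -2 - \frac{32}{9} = - \frac{50}{9}$)
$-391 + H{\left(-22,19 \right)} 5 \cdot 64 = -391 - \frac{50 \cdot 5 \cdot 64}{9} = -391 - \frac{16000}{9} = - \frac{19519}{9}$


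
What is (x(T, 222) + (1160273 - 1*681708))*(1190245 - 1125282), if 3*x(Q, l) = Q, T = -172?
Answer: 93255880649/3 ≈ 3.1085e+10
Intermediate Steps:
x(Q, l) = Q/3
(x(T, 222) + (1160273 - 1*681708))*(1190245 - 1125282) = ((⅓)*(-172) + (1160273 - 1*681708))*(1190245 - 1125282) = (-172/3 + (1160273 - 681708))*64963 = (-172/3 + 478565)*64963 = (1435523/3)*64963 = 93255880649/3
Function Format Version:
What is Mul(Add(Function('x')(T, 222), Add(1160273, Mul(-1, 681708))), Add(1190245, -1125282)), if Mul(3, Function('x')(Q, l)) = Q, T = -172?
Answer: Rational(93255880649, 3) ≈ 3.1085e+10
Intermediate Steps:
Function('x')(Q, l) = Mul(Rational(1, 3), Q)
Mul(Add(Function('x')(T, 222), Add(1160273, Mul(-1, 681708))), Add(1190245, -1125282)) = Mul(Add(Mul(Rational(1, 3), -172), Add(1160273, Mul(-1, 681708))), Add(1190245, -1125282)) = Mul(Add(Rational(-172, 3), Add(1160273, -681708)), 64963) = Mul(Add(Rational(-172, 3), 478565), 64963) = Mul(Rational(1435523, 3), 64963) = Rational(93255880649, 3)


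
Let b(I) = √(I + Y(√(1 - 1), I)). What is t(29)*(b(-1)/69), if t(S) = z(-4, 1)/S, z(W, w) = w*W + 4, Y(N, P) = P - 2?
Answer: 0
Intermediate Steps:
Y(N, P) = -2 + P
z(W, w) = 4 + W*w (z(W, w) = W*w + 4 = 4 + W*w)
b(I) = √(-2 + 2*I) (b(I) = √(I + (-2 + I)) = √(-2 + 2*I))
t(S) = 0 (t(S) = (4 - 4*1)/S = (4 - 4)/S = 0/S = 0)
t(29)*(b(-1)/69) = 0*(√(-2 + 2*(-1))/69) = 0*(√(-2 - 2)*(1/69)) = 0*(√(-4)*(1/69)) = 0*((2*I)*(1/69)) = 0*(2*I/69) = 0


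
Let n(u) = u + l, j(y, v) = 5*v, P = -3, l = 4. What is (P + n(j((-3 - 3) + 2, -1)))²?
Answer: 16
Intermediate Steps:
n(u) = 4 + u (n(u) = u + 4 = 4 + u)
(P + n(j((-3 - 3) + 2, -1)))² = (-3 + (4 + 5*(-1)))² = (-3 + (4 - 5))² = (-3 - 1)² = (-4)² = 16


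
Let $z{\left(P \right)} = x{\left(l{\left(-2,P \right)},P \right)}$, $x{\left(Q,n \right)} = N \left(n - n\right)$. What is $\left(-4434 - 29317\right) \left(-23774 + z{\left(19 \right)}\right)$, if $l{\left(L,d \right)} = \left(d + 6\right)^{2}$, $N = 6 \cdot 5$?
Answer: $802396274$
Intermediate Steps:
$N = 30$
$l{\left(L,d \right)} = \left(6 + d\right)^{2}$
$x{\left(Q,n \right)} = 0$ ($x{\left(Q,n \right)} = 30 \left(n - n\right) = 30 \cdot 0 = 0$)
$z{\left(P \right)} = 0$
$\left(-4434 - 29317\right) \left(-23774 + z{\left(19 \right)}\right) = \left(-4434 - 29317\right) \left(-23774 + 0\right) = \left(-33751\right) \left(-23774\right) = 802396274$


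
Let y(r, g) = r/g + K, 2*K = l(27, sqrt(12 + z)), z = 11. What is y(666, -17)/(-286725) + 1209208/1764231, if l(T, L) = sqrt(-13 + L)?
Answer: 280726083926/409496917575 - sqrt(-13 + sqrt(23))/573450 ≈ 0.68554 - 4.9948e-6*I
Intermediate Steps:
K = sqrt(-13 + sqrt(23))/2 (K = sqrt(-13 + sqrt(12 + 11))/2 = sqrt(-13 + sqrt(23))/2 ≈ 1.4321*I)
y(r, g) = sqrt(-13 + sqrt(23))/2 + r/g (y(r, g) = r/g + sqrt(-13 + sqrt(23))/2 = sqrt(-13 + sqrt(23))/2 + r/g)
y(666, -17)/(-286725) + 1209208/1764231 = (sqrt(-13 + sqrt(23))/2 + 666/(-17))/(-286725) + 1209208/1764231 = (sqrt(-13 + sqrt(23))/2 + 666*(-1/17))*(-1/286725) + 1209208*(1/1764231) = (sqrt(-13 + sqrt(23))/2 - 666/17)*(-1/286725) + 172744/252033 = (-666/17 + sqrt(-13 + sqrt(23))/2)*(-1/286725) + 172744/252033 = (222/1624775 - sqrt(-13 + sqrt(23))/573450) + 172744/252033 = 280726083926/409496917575 - sqrt(-13 + sqrt(23))/573450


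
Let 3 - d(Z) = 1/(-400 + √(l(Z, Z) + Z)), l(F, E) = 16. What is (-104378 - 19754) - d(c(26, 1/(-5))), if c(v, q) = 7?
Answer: -19858745295/159977 - √23/159977 ≈ -1.2414e+5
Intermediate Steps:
d(Z) = 3 - 1/(-400 + √(16 + Z))
(-104378 - 19754) - d(c(26, 1/(-5))) = (-104378 - 19754) - (-1201 + 3*√(16 + 7))/(-400 + √(16 + 7)) = -124132 - (-1201 + 3*√23)/(-400 + √23)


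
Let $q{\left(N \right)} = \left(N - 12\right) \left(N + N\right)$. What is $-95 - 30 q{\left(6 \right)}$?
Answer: $2065$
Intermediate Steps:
$q{\left(N \right)} = 2 N \left(-12 + N\right)$ ($q{\left(N \right)} = \left(-12 + N\right) 2 N = 2 N \left(-12 + N\right)$)
$-95 - 30 q{\left(6 \right)} = -95 - 30 \cdot 2 \cdot 6 \left(-12 + 6\right) = -95 - 30 \cdot 2 \cdot 6 \left(-6\right) = -95 - -2160 = -95 + 2160 = 2065$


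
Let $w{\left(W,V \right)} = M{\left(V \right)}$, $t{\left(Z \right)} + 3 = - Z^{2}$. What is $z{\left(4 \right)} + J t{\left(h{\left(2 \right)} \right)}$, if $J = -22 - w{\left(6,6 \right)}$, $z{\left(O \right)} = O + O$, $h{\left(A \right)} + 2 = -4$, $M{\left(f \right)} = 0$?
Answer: $866$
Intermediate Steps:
$h{\left(A \right)} = -6$ ($h{\left(A \right)} = -2 - 4 = -6$)
$z{\left(O \right)} = 2 O$
$t{\left(Z \right)} = -3 - Z^{2}$
$w{\left(W,V \right)} = 0$
$J = -22$ ($J = -22 - 0 = -22 + 0 = -22$)
$z{\left(4 \right)} + J t{\left(h{\left(2 \right)} \right)} = 2 \cdot 4 - 22 \left(-3 - \left(-6\right)^{2}\right) = 8 - 22 \left(-3 - 36\right) = 8 - -858 = 8 + 858 = 866$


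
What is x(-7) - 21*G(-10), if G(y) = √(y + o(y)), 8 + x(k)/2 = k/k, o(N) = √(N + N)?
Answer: -14 - 21*√(-10 + 2*I*√5) ≈ -28.507 - 67.974*I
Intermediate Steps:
o(N) = √2*√N (o(N) = √(2*N) = √2*√N)
x(k) = -14 (x(k) = -16 + 2*(k/k) = -16 + 2*1 = -16 + 2 = -14)
G(y) = √(y + √2*√y)
x(-7) - 21*G(-10) = -14 - 21*√(-10 + √2*√(-10)) = -14 - 21*√(-10 + √2*(I*√10)) = -14 - 21*√(-10 + 2*I*√5)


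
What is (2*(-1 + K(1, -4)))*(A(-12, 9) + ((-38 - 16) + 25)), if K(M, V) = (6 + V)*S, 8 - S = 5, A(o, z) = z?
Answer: -200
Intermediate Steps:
S = 3 (S = 8 - 1*5 = 8 - 5 = 3)
K(M, V) = 18 + 3*V (K(M, V) = (6 + V)*3 = 18 + 3*V)
(2*(-1 + K(1, -4)))*(A(-12, 9) + ((-38 - 16) + 25)) = (2*(-1 + (18 + 3*(-4))))*(9 + ((-38 - 16) + 25)) = (2*(-1 + (18 - 12)))*(9 + (-54 + 25)) = (2*(-1 + 6))*(9 - 29) = (2*5)*(-20) = 10*(-20) = -200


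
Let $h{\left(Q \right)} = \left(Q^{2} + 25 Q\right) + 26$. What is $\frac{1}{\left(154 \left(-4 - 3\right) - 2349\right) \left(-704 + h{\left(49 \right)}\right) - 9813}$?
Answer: $- \frac{1}{10112609} \approx -9.8886 \cdot 10^{-8}$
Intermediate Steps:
$h{\left(Q \right)} = 26 + Q^{2} + 25 Q$
$\frac{1}{\left(154 \left(-4 - 3\right) - 2349\right) \left(-704 + h{\left(49 \right)}\right) - 9813} = \frac{1}{\left(154 \left(-4 - 3\right) - 2349\right) \left(-704 + \left(26 + 49^{2} + 25 \cdot 49\right)\right) - 9813} = \frac{1}{\left(154 \left(-4 - 3\right) - 2349\right) \left(-704 + \left(26 + 2401 + 1225\right)\right) - 9813} = \frac{1}{\left(154 \left(-7\right) - 2349\right) \left(-704 + 3652\right) - 9813} = \frac{1}{\left(-1078 - 2349\right) 2948 - 9813} = \frac{1}{\left(-3427\right) 2948 - 9813} = \frac{1}{-10102796 - 9813} = \frac{1}{-10112609} = - \frac{1}{10112609}$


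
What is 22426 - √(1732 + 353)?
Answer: 22426 - √2085 ≈ 22380.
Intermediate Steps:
22426 - √(1732 + 353) = 22426 - √2085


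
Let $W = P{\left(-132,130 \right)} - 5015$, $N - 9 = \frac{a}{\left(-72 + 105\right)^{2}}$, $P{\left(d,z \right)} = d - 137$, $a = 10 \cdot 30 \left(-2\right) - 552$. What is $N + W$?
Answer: $- \frac{638403}{121} \approx -5276.1$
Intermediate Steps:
$a = -1152$ ($a = 300 \left(-2\right) - 552 = -600 - 552 = -1152$)
$P{\left(d,z \right)} = -137 + d$
$N = \frac{961}{121}$ ($N = 9 - \frac{1152}{\left(-72 + 105\right)^{2}} = 9 - \frac{1152}{33^{2}} = 9 - \frac{1152}{1089} = 9 - \frac{128}{121} = \frac{961}{121} \approx 7.9421$)
$W = -5284$ ($W = \left(-137 - 132\right) - 5015 = -269 - 5015 = -5284$)
$N + W = \frac{961}{121} - 5284 = - \frac{638403}{121}$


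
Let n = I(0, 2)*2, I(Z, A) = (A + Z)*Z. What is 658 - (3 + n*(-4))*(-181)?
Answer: 1201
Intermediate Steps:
I(Z, A) = Z*(A + Z)
n = 0 (n = (0*(2 + 0))*2 = (0*2)*2 = 0*2 = 0)
658 - (3 + n*(-4))*(-181) = 658 - (3 + 0*(-4))*(-181) = 658 - (3 + 0)*(-181) = 658 - 3*(-181) = 658 - 1*(-543) = 658 + 543 = 1201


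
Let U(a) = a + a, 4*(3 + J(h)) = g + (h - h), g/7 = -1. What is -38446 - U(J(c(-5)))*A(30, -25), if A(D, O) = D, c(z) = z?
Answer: -38161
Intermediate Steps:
g = -7 (g = 7*(-1) = -7)
J(h) = -19/4 (J(h) = -3 + (-7 + (h - h))/4 = -3 + (-7 + 0)/4 = -3 + (¼)*(-7) = -3 - 7/4 = -19/4)
U(a) = 2*a
-38446 - U(J(c(-5)))*A(30, -25) = -38446 - 2*(-19/4)*30 = -38446 - (-19)*30/2 = -38446 - 1*(-285) = -38446 + 285 = -38161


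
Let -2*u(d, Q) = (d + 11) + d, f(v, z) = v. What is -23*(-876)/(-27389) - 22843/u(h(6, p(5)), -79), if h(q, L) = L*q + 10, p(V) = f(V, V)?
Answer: 1249460386/2492399 ≈ 501.31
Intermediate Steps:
p(V) = V
h(q, L) = 10 + L*q
u(d, Q) = -11/2 - d (u(d, Q) = -((d + 11) + d)/2 = -((11 + d) + d)/2 = -(11 + 2*d)/2 = -11/2 - d)
-23*(-876)/(-27389) - 22843/u(h(6, p(5)), -79) = -23*(-876)/(-27389) - 22843/(-11/2 - (10 + 5*6)) = 20148*(-1/27389) - 22843/(-11/2 - (10 + 30)) = -20148/27389 - 22843/(-11/2 - 1*40) = -20148/27389 - 22843/(-11/2 - 40) = -20148/27389 - 22843/(-91/2) = -20148/27389 - 22843*(-2/91) = -20148/27389 + 45686/91 = 1249460386/2492399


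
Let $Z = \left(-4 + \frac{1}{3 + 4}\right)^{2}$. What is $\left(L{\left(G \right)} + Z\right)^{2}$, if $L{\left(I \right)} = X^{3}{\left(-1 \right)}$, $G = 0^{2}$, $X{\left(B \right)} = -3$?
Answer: $\frac{352836}{2401} \approx 146.95$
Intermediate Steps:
$G = 0$
$Z = \frac{729}{49}$ ($Z = \left(-4 + \frac{1}{7}\right)^{2} = \left(- \frac{27}{7}\right)^{2} = \frac{729}{49} \approx 14.878$)
$L{\left(I \right)} = -27$ ($L{\left(I \right)} = \left(-3\right)^{3} = -27$)
$\left(L{\left(G \right)} + Z\right)^{2} = \left(-27 + \frac{729}{49}\right)^{2} = \left(- \frac{594}{49}\right)^{2} = \frac{352836}{2401}$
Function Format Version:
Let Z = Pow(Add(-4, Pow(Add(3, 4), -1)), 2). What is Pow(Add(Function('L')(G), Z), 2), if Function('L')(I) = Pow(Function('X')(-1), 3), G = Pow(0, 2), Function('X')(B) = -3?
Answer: Rational(352836, 2401) ≈ 146.95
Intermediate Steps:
G = 0
Z = Rational(729, 49) (Z = Pow(Add(-4, Pow(7, -1)), 2) = Pow(Add(-4, Rational(1, 7)), 2) = Pow(Rational(-27, 7), 2) = Rational(729, 49) ≈ 14.878)
Function('L')(I) = -27 (Function('L')(I) = Pow(-3, 3) = -27)
Pow(Add(Function('L')(G), Z), 2) = Pow(Add(-27, Rational(729, 49)), 2) = Pow(Rational(-594, 49), 2) = Rational(352836, 2401)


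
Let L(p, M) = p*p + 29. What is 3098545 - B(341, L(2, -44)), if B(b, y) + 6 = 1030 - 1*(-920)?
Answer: 3096601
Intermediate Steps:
L(p, M) = 29 + p² (L(p, M) = p² + 29 = 29 + p²)
B(b, y) = 1944 (B(b, y) = -6 + (1030 - 1*(-920)) = -6 + (1030 + 920) = -6 + 1950 = 1944)
3098545 - B(341, L(2, -44)) = 3098545 - 1*1944 = 3098545 - 1944 = 3096601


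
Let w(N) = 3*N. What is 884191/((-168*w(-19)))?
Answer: 126313/1368 ≈ 92.334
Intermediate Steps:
884191/((-168*w(-19))) = 884191/((-504*(-19))) = 884191/((-168*(-57))) = 884191/9576 = 884191*(1/9576) = 126313/1368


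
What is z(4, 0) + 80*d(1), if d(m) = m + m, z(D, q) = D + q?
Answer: 164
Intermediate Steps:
d(m) = 2*m
z(4, 0) + 80*d(1) = (4 + 0) + 80*(2*1) = 4 + 80*2 = 4 + 160 = 164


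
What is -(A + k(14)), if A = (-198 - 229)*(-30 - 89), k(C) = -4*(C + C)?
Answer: -50701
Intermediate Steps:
k(C) = -8*C
A = 50813 (A = -427*(-119) = 50813)
-(A + k(14)) = -(50813 - 8*14) = -(50813 - 112) = -1*50701 = -50701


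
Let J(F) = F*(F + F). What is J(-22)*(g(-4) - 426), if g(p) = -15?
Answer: -426888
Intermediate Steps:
J(F) = 2*F² (J(F) = F*(2*F) = 2*F²)
J(-22)*(g(-4) - 426) = (2*(-22)²)*(-15 - 426) = (2*484)*(-441) = 968*(-441) = -426888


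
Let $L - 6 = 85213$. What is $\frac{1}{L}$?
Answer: $\frac{1}{85219} \approx 1.1734 \cdot 10^{-5}$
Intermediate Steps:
$L = 85219$ ($L = 6 + 85213 = 85219$)
$\frac{1}{L} = \frac{1}{85219}$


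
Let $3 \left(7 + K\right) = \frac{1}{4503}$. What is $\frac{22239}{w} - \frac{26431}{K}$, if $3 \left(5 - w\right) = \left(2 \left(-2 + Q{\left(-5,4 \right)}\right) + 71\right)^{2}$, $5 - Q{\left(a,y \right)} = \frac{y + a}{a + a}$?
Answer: $\frac{17452828985283}{4636091174} \approx 3764.6$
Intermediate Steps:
$Q{\left(a,y \right)} = 5 - \frac{a + y}{2 a}$ ($Q{\left(a,y \right)} = 5 - \frac{y + a}{a + a} = 5 - \frac{a + y}{2 a}$)
$K = - \frac{94562}{13509}$ ($K = -7 + \frac{1}{3 \cdot 4503} = -7 + \frac{1}{3} \cdot \frac{1}{4503} = -7 + \frac{1}{13509} = - \frac{94562}{13509} \approx -6.9999$)
$w = - \frac{49027}{25}$ ($w = 5 - \frac{\left(2 \left(-2 + \frac{\left(-1\right) 4 + 9 \left(-5\right)}{2 \left(-5\right)}\right) + 71\right)^{2}}{3} = 5 - \frac{\left(2 \left(-2 + \frac{1}{2} \left(- \frac{1}{5}\right) \left(-4 - 45\right)\right) + 71\right)^{2}}{3} = 5 - \frac{\left(2 \left(-2 + \frac{1}{2} \left(- \frac{1}{5}\right) \left(-49\right)\right) + 71\right)^{2}}{3} = 5 - \frac{\left(2 \left(-2 + \frac{49}{10}\right) + 71\right)^{2}}{3} = 5 - \frac{\left(2 \cdot \frac{29}{10} + 71\right)^{2}}{3} = 5 - \frac{\left(\frac{29}{5} + 71\right)^{2}}{3} = 5 - \frac{\left(\frac{384}{5}\right)^{2}}{3} = 5 - \frac{49152}{25} = - \frac{49027}{25} \approx -1961.1$)
$\frac{22239}{w} - \frac{26431}{K} = \frac{22239}{- \frac{49027}{25}} - \frac{26431}{- \frac{94562}{13509}} = 22239 \left(- \frac{25}{49027}\right) - - \frac{357056379}{94562} = - \frac{555975}{49027} + \frac{357056379}{94562} = \frac{17452828985283}{4636091174}$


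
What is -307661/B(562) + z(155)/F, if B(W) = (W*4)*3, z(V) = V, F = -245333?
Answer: -75480441433/1654525752 ≈ -45.621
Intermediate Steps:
B(W) = 12*W (B(W) = (4*W)*3 = 12*W)
-307661/B(562) + z(155)/F = -307661/(12*562) + 155/(-245333) = -307661/6744 + 155*(-1/245333) = -307661*1/6744 - 155/245333 = -307661/6744 - 155/245333 = -75480441433/1654525752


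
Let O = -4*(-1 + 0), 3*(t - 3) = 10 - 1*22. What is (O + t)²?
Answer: 9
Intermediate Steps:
t = -1 (t = 3 + (10 - 1*22)/3 = 3 + (10 - 22)/3 = 3 + (⅓)*(-12) = 3 - 4 = -1)
O = 4 (O = -4*(-1) = 4)
(O + t)² = (4 - 1)² = 3² = 9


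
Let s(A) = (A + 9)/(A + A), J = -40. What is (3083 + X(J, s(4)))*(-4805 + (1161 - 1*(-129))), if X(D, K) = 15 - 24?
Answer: -10805110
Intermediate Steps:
s(A) = (9 + A)/(2*A) (s(A) = (9 + A)/((2*A)) = (9 + A)*(1/(2*A)) = (9 + A)/(2*A))
X(D, K) = -9
(3083 + X(J, s(4)))*(-4805 + (1161 - 1*(-129))) = (3083 - 9)*(-4805 + (1161 - 1*(-129))) = 3074*(-4805 + (1161 + 129)) = 3074*(-4805 + 1290) = 3074*(-3515) = -10805110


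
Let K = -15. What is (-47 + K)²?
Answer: 3844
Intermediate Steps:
(-47 + K)² = (-47 - 15)² = (-62)² = 3844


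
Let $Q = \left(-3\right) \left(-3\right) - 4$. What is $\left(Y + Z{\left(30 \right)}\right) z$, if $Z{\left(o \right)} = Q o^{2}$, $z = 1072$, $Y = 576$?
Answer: $5441472$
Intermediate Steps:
$Q = 5$ ($Q = 9 - 4 = 5$)
$Z{\left(o \right)} = 5 o^{2}$
$\left(Y + Z{\left(30 \right)}\right) z = \left(576 + 5 \cdot 30^{2}\right) 1072 = \left(576 + 5 \cdot 900\right) 1072 = \left(576 + 4500\right) 1072 = 5076 \cdot 1072 = 5441472$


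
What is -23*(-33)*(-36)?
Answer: -27324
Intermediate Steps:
-23*(-33)*(-36) = 759*(-36) = -27324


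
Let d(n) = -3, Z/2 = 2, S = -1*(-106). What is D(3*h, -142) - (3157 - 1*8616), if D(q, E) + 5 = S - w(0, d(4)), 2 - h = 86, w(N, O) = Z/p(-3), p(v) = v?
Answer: 16684/3 ≈ 5561.3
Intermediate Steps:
S = 106
Z = 4 (Z = 2*2 = 4)
w(N, O) = -4/3 (w(N, O) = 4/(-3) = 4*(-1/3) = -4/3)
h = -84 (h = 2 - 1*86 = 2 - 86 = -84)
D(q, E) = 307/3 (D(q, E) = -5 + (106 - 1*(-4/3)) = -5 + (106 + 4/3) = -5 + 322/3 = 307/3)
D(3*h, -142) - (3157 - 1*8616) = 307/3 - (3157 - 1*8616) = 307/3 - (3157 - 8616) = 307/3 - 1*(-5459) = 307/3 + 5459 = 16684/3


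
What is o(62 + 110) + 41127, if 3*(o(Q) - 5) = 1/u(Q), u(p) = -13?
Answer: 1604147/39 ≈ 41132.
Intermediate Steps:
o(Q) = 194/39 (o(Q) = 5 + (1/3)/(-13) = 5 + (1/3)*(-1/13) = 5 - 1/39 = 194/39)
o(62 + 110) + 41127 = 194/39 + 41127 = 1604147/39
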